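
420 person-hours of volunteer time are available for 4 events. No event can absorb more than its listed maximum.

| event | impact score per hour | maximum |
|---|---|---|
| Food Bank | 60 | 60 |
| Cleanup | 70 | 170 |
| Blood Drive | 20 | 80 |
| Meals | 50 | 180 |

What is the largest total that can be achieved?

24700

Highest impact score per hour first: Cleanup 70 > Food Bank 60 > Meals 50 > Blood Drive 20.
Cleanup: +170 to 170 (cap) ; 250 left.
Food Bank: +60 to 60 (cap) ; 190 left.
Give Meals 180 to hit its cap of 180 ; 10 left.
Blood Drive has room for 80 but only 10 remain, so it gets 10.
Total = 60×60 + 70×170 + 20×10 + 50×180 = 24700.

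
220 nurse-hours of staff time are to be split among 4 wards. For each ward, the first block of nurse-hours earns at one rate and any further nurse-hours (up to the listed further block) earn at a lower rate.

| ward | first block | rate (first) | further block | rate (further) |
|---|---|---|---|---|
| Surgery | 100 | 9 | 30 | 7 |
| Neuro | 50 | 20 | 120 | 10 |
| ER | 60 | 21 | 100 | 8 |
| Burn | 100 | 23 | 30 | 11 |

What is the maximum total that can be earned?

4670

Treat each block as its own option and order by rate: Burn/tier1 23 > ER/tier1 21 > Neuro/tier1 20 > Burn/tier2 11 > Neuro/tier2 10 > Surgery/tier1 9 > ER/tier2 8 > Surgery/tier2 7.
Burn tier1 at 23: fill all 100 — 120 left.
ER/tier1 (21): +60 — 60 left.
Neuro tier1 at 20: fill all 50 — 10 left.
Burn tier2 at 11: only 10 left, fill 10.
Total = 23×100 + 21×60 + 20×50 + 11×10 = 4670.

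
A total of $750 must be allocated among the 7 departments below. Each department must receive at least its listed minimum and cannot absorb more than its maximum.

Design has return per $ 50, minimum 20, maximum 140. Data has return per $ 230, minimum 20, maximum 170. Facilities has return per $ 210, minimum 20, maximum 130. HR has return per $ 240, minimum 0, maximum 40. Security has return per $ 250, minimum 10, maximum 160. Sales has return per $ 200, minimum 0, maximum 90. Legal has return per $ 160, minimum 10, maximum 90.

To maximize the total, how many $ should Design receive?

70

Meeting every minimum uses 20+20+20+0+10+0+10 = 80 $, leaving 670.
Order the departments by return per $: Security 250 > HR 240 > Data 230 > Facilities 210 > Sales 200 > Legal 160 > Design 50.
Security takes 150 more to reach its cap of 160 ; 520 left.
Give HR 40 more to hit its cap of 40 ; 480 left.
Data takes 150 more to reach its cap of 170 ; 330 left.
Facilities: +110 to 130 (cap) ; 220 left.
Sales takes 90 more to reach its cap of 90 ; 130 left.
Legal takes 80 more to reach its cap of 90 ; 50 left.
Only 50 left; Design takes them to reach 70.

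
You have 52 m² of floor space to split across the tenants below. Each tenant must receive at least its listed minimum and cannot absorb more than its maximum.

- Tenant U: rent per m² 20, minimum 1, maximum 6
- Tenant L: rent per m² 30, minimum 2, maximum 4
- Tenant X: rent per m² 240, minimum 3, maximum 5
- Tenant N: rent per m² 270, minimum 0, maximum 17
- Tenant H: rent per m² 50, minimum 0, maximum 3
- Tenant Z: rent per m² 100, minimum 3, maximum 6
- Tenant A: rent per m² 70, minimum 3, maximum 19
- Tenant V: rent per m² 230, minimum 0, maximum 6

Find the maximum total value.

8900

Meeting every minimum uses 1+2+3+0+0+3+3+0 = 12 m², leaving 40.
Order the tenants by rent per m²: Tenant N 270 > Tenant X 240 > Tenant V 230 > Tenant Z 100 > Tenant A 70 > Tenant H 50 > Tenant L 30 > Tenant U 20.
Tenant N: +17 to 17 (cap) ; 23 left.
Tenant X takes 2 more to reach its cap of 5 ; 21 left.
Give Tenant V 6 more to hit its cap of 6 ; 15 left.
Tenant Z takes 3 more to reach its cap of 6 ; 12 left.
Tenant A: +12 (room for 16) → 15. Pool exhausted.
Total = 20×1 + 30×2 + 240×5 + 270×17 + 100×6 + 70×15 + 230×6 = 8900.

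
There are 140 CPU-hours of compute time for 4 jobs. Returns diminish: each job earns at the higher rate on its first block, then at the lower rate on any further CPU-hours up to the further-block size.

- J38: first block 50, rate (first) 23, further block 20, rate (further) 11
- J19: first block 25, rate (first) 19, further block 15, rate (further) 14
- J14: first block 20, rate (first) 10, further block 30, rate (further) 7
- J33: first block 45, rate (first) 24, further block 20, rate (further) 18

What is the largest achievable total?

Rank every tier by rate: J33/T1 24 > J38/T1 23 > J19/T1 19 > J33/T2 18 > J19/T2 14 > J38/T2 11 > J14/T1 10 > J14/T2 7.
J33/T1 (24): +45 ; 95 left.
Fill J38 T1 block (50 at 23) ; 45 left.
J19 T1 at 19: fill all 25 ; 20 left.
J33/T2 (18): +20 ; 0 left.
Total = 24×45 + 23×50 + 19×25 + 18×20 = 3065.

3065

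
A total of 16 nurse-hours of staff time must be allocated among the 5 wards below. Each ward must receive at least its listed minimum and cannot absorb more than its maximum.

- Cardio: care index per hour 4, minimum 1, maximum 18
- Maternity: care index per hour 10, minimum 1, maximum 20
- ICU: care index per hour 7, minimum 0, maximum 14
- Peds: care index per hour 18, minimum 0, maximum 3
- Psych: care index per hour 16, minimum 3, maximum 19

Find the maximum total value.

Meeting every minimum uses 1+1+0+0+3 = 5 nurse-hours, leaving 11.
Rank by care index per hour: Peds 18 > Psych 16 > Maternity 10 > ICU 7 > Cardio 4.
Peds: +3 to 3 (cap) ; 8 left.
Psych has room for 16 more but only 8 remain, so it gets 11.
Total = 4×1 + 10×1 + 18×3 + 16×11 = 244.

244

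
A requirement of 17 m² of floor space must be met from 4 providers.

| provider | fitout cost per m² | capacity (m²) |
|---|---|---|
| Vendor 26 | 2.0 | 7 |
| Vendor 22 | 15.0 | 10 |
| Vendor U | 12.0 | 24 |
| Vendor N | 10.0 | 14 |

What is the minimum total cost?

Use providers in increasing cost order.
Vendor 26 (2.0): use full 7 ; 10 m² to go.
Vendor N (10.0): take the remaining 10 ; done.
Vendor U, Vendor 22: unused.
Cost = 7×2.0 + 10×10.0 = 114.

114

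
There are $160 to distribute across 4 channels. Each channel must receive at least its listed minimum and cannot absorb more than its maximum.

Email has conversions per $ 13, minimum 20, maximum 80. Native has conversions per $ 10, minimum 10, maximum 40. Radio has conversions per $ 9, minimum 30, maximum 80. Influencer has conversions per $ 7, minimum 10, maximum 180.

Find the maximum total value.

Meeting every minimum uses 20+10+30+10 = 70 $, leaving 90.
Order the channels by conversions per $: Email 13 > Native 10 > Radio 9 > Influencer 7.
Email takes 60 more to reach its cap of 80 ; 30 left.
Native: +30 to 40 (cap) ; 0 left.
Total = 13×80 + 10×40 + 9×30 + 7×10 = 1780.

1780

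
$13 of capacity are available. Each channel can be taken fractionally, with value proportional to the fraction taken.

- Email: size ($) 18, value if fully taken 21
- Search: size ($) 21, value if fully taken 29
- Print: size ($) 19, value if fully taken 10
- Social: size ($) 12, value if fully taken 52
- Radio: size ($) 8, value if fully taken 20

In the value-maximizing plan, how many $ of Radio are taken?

1

Rank by value-to-size ratio: Social 52/12≈4.33, Radio 20/8≈2.5, Search 29/21≈1.38, Email 21/18≈1.17, Print 10/19≈0.526.
All 12 $ of Social fit (value 52) → 1 remain.
1 $ left: a 1/8 share of Radio gives 20×1/8 = 2.5.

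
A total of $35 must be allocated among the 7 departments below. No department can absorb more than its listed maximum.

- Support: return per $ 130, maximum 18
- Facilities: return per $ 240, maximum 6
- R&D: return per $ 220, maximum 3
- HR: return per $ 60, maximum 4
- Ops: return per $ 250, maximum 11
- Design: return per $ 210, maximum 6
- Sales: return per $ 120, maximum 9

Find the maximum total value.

Highest return per $ first: Ops 250 > Facilities 240 > R&D 220 > Design 210 > Support 130 > Sales 120 > HR 60.
Ops: +11 to 11 (cap) → 24 left.
Facilities: +6 to 6 (cap) → 18 left.
Give R&D 3 to hit its cap of 3 → 15 left.
Design: +6 to 6 (cap) → 9 left.
Support has room for 18 but only 9 remain, so it gets 9.
Total = 130×9 + 240×6 + 220×3 + 250×11 + 210×6 = 7280.

7280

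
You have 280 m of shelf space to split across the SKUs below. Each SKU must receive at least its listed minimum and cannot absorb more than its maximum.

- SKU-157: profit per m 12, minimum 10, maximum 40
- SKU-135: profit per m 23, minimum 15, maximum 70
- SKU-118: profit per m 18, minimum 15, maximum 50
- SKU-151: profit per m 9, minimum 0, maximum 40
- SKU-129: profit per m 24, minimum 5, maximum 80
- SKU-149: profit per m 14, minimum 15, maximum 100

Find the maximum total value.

5530

Meeting every minimum uses 10+15+15+0+5+15 = 60 m, leaving 220.
Highest profit per m first: SKU-129 24 > SKU-135 23 > SKU-118 18 > SKU-149 14 > SKU-157 12 > SKU-151 9.
SKU-129: +75 to 80 (cap) → 145 left.
SKU-135 takes 55 more to reach its cap of 70 → 90 left.
SKU-118 takes 35 more to reach its cap of 50 → 55 left.
SKU-149: +55 (room for 85) → 70. Pool exhausted.
Total = 12×10 + 23×70 + 18×50 + 24×80 + 14×70 = 5530.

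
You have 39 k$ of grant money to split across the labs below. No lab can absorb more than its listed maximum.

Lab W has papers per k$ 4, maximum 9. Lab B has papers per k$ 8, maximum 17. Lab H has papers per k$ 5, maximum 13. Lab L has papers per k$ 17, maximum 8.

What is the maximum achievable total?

Rank by papers per k$: Lab L 17 > Lab B 8 > Lab H 5 > Lab W 4.
Give Lab L 8 to hit its cap of 8 — 31 left.
Lab B takes 17 to reach its cap of 17 — 14 left.
Lab H: +13 to 13 (cap) — 1 left.
Only 1 left; Lab W takes them to reach 1.
Total = 4×1 + 8×17 + 5×13 + 17×8 = 341.

341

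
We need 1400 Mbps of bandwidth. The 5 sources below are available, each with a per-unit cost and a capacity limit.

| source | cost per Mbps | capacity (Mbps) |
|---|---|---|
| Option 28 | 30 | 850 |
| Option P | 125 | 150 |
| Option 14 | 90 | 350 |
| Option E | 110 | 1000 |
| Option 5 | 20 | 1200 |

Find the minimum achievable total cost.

30000

Cheapest first:
Option 5 (20): use full 1200 → 200 Mbps to go.
Take 200 from Option 28 at 30 to finish.
Option 14, Option E, Option P: unused.
Cost = 1200×20 + 200×30 = 30000.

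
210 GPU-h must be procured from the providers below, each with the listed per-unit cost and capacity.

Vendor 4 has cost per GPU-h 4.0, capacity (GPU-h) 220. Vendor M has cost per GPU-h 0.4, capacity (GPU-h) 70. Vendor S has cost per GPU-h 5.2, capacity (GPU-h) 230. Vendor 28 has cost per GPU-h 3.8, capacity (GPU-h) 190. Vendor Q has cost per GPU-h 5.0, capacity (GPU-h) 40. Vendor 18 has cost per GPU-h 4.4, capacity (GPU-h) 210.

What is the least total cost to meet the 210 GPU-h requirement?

Cheapest first:
Vendor M (0.4): use full 70 — 140 GPU-h to go.
Take 140 from Vendor 28 at 3.8 to finish.
Vendor 4, Vendor 18, Vendor Q, Vendor S: unused.
Cost = 70×0.4 + 140×3.8 = 560.

560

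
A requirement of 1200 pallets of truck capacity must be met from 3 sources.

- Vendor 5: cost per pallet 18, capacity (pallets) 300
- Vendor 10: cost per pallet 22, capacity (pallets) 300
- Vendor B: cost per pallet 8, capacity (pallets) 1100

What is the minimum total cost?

10600

Fill from the cheapest source first.
Vendor B (8): use full 1100 — 100 pallets to go.
Vendor 5 at 18: take 100 of its 300 — requirement met.
Vendor 10: unused.
Cost = 1100×8 + 100×18 = 10600.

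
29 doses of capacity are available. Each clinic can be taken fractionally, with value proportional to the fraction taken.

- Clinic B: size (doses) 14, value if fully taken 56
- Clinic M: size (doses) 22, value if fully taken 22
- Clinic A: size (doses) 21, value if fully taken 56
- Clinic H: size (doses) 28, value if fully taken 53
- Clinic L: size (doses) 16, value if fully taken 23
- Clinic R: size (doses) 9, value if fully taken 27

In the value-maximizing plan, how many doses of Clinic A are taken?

6

Best value per unit of size first: Clinic B 56/14≈4, Clinic R 27/9≈3, Clinic A 56/21≈2.67, Clinic H 53/28≈1.89, Clinic L 23/16≈1.44, Clinic M 22/22≈1.
Clinic B: take in full, 14 doses for value 56 ; 15 left.
All 9 doses of Clinic R fit (value 27) ; 6 remain.
Only 6 doses remain; take 6/21 of Clinic A for value 56×6/21 = 16.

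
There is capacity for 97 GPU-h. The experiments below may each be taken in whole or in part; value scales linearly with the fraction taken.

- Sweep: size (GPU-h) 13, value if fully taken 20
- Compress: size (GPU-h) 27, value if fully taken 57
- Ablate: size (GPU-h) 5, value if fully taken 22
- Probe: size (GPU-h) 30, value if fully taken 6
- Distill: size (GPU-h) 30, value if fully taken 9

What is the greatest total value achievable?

Best value per unit of size first: Ablate 22/5≈4.4, Compress 57/27≈2.11, Sweep 20/13≈1.54, Distill 9/30≈0.3, Probe 6/30≈0.2.
Take all of Ablate (5 GPU-h, value 22) ; 92 GPU-h left.
Compress: take in full, 27 GPU-h for value 57 ; 65 left.
Sweep: take in full, 13 GPU-h for value 20 ; 52 left.
Distill: take in full, 30 GPU-h for value 9 ; 22 left.
Only 22 GPU-h remain; take 22/30 of Probe for value 6×22/30 = 4.4.
Total value = 112.4.

112.4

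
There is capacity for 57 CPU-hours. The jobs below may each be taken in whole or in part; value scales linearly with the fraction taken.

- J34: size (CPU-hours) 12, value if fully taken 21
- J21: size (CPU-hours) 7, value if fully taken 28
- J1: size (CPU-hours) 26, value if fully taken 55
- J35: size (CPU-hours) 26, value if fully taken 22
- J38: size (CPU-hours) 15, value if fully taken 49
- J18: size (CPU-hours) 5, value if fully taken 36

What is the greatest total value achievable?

Rank by value-to-size ratio: J18 36/5≈7.2, J21 28/7≈4, J38 49/15≈3.27, J1 55/26≈2.12, J34 21/12≈1.75, J35 22/26≈0.846.
Take all of J18 (5 CPU-hours, value 36) ; 52 CPU-hours left.
Take all of J21 (7 CPU-hours, value 28) ; 45 CPU-hours left.
J38: take in full, 15 CPU-hours for value 49 ; 30 left.
J1: take in full, 26 CPU-hours for value 55 ; 4 left.
4 CPU-hours left: a 4/12 share of J34 gives 21×4/12 = 7.
Total value = 175.

175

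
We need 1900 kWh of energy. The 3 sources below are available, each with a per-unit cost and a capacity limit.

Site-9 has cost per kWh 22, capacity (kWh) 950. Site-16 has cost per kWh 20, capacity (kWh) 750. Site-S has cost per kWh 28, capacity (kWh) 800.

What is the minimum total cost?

Use sources in increasing cost order.
Take 750 from Site-16 at 20 ; need 1150 more.
Site-9 (22): use full 950 ; 200 kWh to go.
Take 200 from Site-S at 28 to finish.
Cost = 750×20 + 950×22 + 200×28 = 41500.

41500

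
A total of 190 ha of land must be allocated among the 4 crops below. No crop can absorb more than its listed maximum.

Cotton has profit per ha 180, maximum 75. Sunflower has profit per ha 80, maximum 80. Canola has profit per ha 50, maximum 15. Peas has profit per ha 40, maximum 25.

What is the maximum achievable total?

21450

Highest profit per ha first: Cotton 180 > Sunflower 80 > Canola 50 > Peas 40.
Cotton: +75 to 75 (cap) ; 115 left.
Sunflower: +80 to 80 (cap) ; 35 left.
Give Canola 15 to hit its cap of 15 ; 20 left.
Peas: +20 (room for 25) → 20. Pool exhausted.
Total = 180×75 + 80×80 + 50×15 + 40×20 = 21450.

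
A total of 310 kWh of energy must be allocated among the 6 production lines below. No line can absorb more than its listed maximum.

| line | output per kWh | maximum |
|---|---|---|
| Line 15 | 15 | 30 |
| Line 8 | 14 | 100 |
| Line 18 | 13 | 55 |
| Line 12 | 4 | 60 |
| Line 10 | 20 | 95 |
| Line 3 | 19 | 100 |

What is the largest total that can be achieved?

5440

Rank by output per kWh: Line 10 20 > Line 3 19 > Line 15 15 > Line 8 14 > Line 18 13 > Line 12 4.
Line 10 takes 95 to reach its cap of 95 — 215 left.
Line 3 takes 100 to reach its cap of 100 — 115 left.
Line 15 takes 30 to reach its cap of 30 — 85 left.
Line 8: +85 (room for 100) → 85. Pool exhausted.
Total = 15×30 + 14×85 + 20×95 + 19×100 = 5440.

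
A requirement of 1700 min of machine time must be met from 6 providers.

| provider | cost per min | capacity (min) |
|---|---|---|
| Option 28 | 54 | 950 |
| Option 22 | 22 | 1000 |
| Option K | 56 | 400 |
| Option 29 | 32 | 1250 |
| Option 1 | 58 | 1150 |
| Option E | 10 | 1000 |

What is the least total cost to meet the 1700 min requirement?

Fill from the cheapest provider first.
Option E (10): use full 1000 — 700 min to go.
Option 22 at 22: take 700 of its 1000 — requirement met.
Option 29, Option 28, Option K, Option 1: unused.
Cost = 1000×10 + 700×22 = 25400.

25400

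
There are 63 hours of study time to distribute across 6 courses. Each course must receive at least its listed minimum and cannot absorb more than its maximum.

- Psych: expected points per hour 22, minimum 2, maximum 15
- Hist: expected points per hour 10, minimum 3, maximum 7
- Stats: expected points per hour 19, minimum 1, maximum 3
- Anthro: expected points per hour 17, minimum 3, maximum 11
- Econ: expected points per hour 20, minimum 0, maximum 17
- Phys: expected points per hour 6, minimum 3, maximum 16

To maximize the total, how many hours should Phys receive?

10

Meeting every minimum uses 2+3+1+3+0+3 = 12 hours, leaving 51.
Highest expected points per hour first: Psych 22 > Econ 20 > Stats 19 > Anthro 17 > Hist 10 > Phys 6.
Psych takes 13 more to reach its cap of 15 — 38 left.
Econ: +17 to 17 (cap) — 21 left.
Stats: +2 to 3 (cap) — 19 left.
Anthro takes 8 more to reach its cap of 11 — 11 left.
Hist takes 4 more to reach its cap of 7 — 7 left.
Phys has room for 13 more but only 7 remain, so it gets 10.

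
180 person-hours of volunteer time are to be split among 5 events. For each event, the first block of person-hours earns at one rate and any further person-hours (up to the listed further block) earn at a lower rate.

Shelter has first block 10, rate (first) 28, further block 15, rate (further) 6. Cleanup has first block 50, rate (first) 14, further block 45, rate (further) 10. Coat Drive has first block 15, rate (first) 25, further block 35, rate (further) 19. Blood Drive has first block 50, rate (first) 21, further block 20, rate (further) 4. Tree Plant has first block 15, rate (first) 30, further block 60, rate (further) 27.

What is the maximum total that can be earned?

4345

Order all 10 blocks by rate: Tree Plant/T1 30 > Shelter/T1 28 > Tree Plant/T2 27 > Coat Drive/T1 25 > Blood Drive/T1 21 > Coat Drive/T2 19 > Cleanup/T1 14 > Cleanup/T2 10 > Shelter/T2 6 > Blood Drive/T2 4.
Tree Plant/T1 (30): +15 ; 165 left.
Shelter T1 at 28: fill all 10 ; 155 left.
Fill Tree Plant T2 block (60 at 27) ; 95 left.
Fill Coat Drive T1 block (15 at 25) ; 80 left.
Blood Drive T1 at 21: fill all 50 ; 30 left.
Coat Drive T2 at 19: only 30 left, fill 30.
Total = 30×15 + 28×10 + 27×60 + 25×15 + 21×50 + 19×30 = 4345.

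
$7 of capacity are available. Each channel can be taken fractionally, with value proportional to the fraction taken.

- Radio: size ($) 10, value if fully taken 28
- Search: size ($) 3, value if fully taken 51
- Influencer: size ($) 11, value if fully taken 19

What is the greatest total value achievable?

62.2

Rank by value-to-size ratio: Search 51/3≈17, Radio 28/10≈2.8, Influencer 19/11≈1.73.
Take all of Search (3 $, value 51) ; 4 $ left.
Only 4 $ remain; take 4/10 of Radio for value 28×4/10 = 11.2.
Total value = 62.2.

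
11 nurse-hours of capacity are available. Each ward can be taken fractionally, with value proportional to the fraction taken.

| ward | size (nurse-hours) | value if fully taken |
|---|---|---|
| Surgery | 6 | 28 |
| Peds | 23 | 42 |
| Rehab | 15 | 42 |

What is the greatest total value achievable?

42

Rank by value-to-size ratio: Surgery 28/6≈4.67, Rehab 42/15≈2.8, Peds 42/23≈1.83.
Take all of Surgery (6 nurse-hours, value 28) ; 5 nurse-hours left.
5 nurse-hours left: a 5/15 share of Rehab gives 42×5/15 = 14.
Total value = 42.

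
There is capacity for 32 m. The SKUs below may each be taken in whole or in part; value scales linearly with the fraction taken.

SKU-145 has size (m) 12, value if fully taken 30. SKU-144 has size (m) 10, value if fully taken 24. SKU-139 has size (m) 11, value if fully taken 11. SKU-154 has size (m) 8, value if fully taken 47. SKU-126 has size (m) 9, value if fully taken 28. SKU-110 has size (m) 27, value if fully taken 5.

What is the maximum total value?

Rank by value-to-size ratio: SKU-154 47/8≈5.88, SKU-126 28/9≈3.11, SKU-145 30/12≈2.5, SKU-144 24/10≈2.4, SKU-139 11/11≈1, SKU-110 5/27≈0.185.
SKU-154: take in full, 8 m for value 47 — 24 left.
SKU-126: take in full, 9 m for value 28 — 15 left.
All 12 m of SKU-145 fit (value 30) — 3 remain.
Only 3 m remain; take 3/10 of SKU-144 for value 24×3/10 = 7.2.
Total value = 112.2.

112.2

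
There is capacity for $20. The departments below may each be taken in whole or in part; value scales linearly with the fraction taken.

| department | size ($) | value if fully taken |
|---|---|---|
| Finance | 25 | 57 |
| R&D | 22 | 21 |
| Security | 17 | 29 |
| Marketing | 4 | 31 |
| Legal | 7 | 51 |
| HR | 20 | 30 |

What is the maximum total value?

Rank by value-to-size ratio: Marketing 31/4≈7.75, Legal 51/7≈7.29, Finance 57/25≈2.28, Security 29/17≈1.71, HR 30/20≈1.5, R&D 21/22≈0.955.
Marketing: take in full, 4 $ for value 31 ; 16 left.
Legal: take in full, 7 $ for value 51 ; 9 left.
Fill the last 9 $ with part of Finance: 9/25 of it earns 20.52.
Total value = 102.52.

102.52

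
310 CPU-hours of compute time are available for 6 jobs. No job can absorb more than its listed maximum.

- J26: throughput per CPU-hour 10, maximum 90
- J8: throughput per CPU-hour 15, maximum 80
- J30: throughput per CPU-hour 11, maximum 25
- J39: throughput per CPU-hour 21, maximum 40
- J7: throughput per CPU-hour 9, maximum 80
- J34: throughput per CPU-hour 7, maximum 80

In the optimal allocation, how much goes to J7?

Highest throughput per CPU-hour first: J39 21 > J8 15 > J30 11 > J26 10 > J7 9 > J34 7.
Give J39 40 to hit its cap of 40 — 270 left.
J8: +80 to 80 (cap) — 190 left.
J30 takes 25 to reach its cap of 25 — 165 left.
J26 takes 90 to reach its cap of 90 — 75 left.
J7: +75 (room for 80) → 75. Pool exhausted.

75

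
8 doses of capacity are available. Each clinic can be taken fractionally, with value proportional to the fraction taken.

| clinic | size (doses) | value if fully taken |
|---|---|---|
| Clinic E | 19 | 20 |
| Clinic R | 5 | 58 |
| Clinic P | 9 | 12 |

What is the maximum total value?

Best value per unit of size first: Clinic R 58/5≈11.6, Clinic P 12/9≈1.33, Clinic E 20/19≈1.05.
All 5 doses of Clinic R fit (value 58) — 3 remain.
Only 3 doses remain; take 3/9 of Clinic P for value 12×3/9 = 4.
Total value = 62.

62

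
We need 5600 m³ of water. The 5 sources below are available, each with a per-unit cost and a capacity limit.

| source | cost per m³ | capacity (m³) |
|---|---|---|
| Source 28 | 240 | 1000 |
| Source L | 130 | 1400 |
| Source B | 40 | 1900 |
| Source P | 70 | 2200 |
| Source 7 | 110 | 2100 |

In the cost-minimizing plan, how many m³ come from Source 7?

1500

Use sources in increasing cost order.
Source B (40): use full 1900 ; 3700 m³ to go.
Source P (70): use full 2200 ; 1500 m³ to go.
Source 7 at 110: take 1500 of its 2100 ; requirement met.
Source L, Source 28: unused.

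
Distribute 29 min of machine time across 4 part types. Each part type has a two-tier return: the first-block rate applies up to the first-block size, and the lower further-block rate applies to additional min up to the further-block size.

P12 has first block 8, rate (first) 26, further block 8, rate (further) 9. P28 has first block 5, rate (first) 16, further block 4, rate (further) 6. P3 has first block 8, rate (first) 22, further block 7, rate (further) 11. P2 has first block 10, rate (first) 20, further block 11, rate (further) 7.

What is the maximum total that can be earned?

Order all 8 blocks by rate: P12/first 26 > P3/first 22 > P2/first 20 > P28/first 16 > P3/second 11 > P12/second 9 > P2/second 7 > P28/second 6.
P12 first at 26: fill all 8 — 21 left.
P3/first (22): +8 — 13 left.
P2 first at 20: fill all 10 — 3 left.
P28 first at 16: only 3 left, fill 3.
Total = 26×8 + 22×8 + 20×10 + 16×3 = 632.

632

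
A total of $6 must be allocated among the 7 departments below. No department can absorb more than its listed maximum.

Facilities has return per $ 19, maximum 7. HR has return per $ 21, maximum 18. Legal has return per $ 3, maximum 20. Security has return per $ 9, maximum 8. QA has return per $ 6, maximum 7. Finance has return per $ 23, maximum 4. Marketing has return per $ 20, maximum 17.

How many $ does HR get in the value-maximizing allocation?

2

Rank by return per $: Finance 23 > HR 21 > Marketing 20 > Facilities 19 > Security 9 > QA 6 > Legal 3.
Finance: +4 to 4 (cap) → 2 left.
Only 2 left; HR takes them to reach 2.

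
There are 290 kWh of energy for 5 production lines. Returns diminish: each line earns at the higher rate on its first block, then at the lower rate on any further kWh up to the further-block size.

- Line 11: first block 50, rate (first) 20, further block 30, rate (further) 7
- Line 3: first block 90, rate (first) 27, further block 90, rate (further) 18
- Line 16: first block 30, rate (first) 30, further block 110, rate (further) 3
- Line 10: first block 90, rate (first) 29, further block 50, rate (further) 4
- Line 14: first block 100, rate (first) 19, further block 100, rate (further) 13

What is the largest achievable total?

7510

Order all 10 blocks by rate: Line 16/tier1 30 > Line 10/tier1 29 > Line 3/tier1 27 > Line 11/tier1 20 > Line 14/tier1 19 > Line 3/tier2 18 > Line 14/tier2 13 > Line 11/tier2 7 > Line 10/tier2 4 > Line 16/tier2 3.
Line 16/tier1 (30): +30 → 260 left.
Fill Line 10 tier1 block (90 at 29) → 170 left.
Line 3/tier1 (27): +90 → 80 left.
Fill Line 11 tier1 block (50 at 20) → 30 left.
Line 14/tier1: +30 of 100 at 19; pool empty.
Total = 30×30 + 29×90 + 27×90 + 20×50 + 19×30 = 7510.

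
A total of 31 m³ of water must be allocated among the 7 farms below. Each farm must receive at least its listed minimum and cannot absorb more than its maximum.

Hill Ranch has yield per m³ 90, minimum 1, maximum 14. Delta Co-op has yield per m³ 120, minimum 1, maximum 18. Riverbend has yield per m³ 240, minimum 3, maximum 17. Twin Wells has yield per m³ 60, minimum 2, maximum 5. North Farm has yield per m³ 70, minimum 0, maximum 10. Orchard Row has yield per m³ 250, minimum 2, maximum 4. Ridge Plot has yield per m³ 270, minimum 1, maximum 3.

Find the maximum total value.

Meeting every minimum uses 1+1+3+2+0+2+1 = 10 m³, leaving 21.
Rank by yield per m³: Ridge Plot 270 > Orchard Row 250 > Riverbend 240 > Delta Co-op 120 > Hill Ranch 90 > North Farm 70 > Twin Wells 60.
Ridge Plot takes 2 more to reach its cap of 3 — 19 left.
Give Orchard Row 2 more to hit its cap of 4 — 17 left.
Give Riverbend 14 more to hit its cap of 17 — 3 left.
Only 3 left; Delta Co-op takes them to reach 4.
Total = 90×1 + 120×4 + 240×17 + 60×2 + 250×4 + 270×3 = 6580.

6580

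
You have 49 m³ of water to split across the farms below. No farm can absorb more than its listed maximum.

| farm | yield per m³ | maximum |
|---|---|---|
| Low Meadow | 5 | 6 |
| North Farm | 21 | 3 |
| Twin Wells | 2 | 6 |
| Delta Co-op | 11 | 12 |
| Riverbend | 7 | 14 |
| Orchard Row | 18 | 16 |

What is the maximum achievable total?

Order the farms by yield per m³: North Farm 21 > Orchard Row 18 > Delta Co-op 11 > Riverbend 7 > Low Meadow 5 > Twin Wells 2.
Give North Farm 3 to hit its cap of 3 ; 46 left.
Give Orchard Row 16 to hit its cap of 16 ; 30 left.
Delta Co-op takes 12 to reach its cap of 12 ; 18 left.
Riverbend: +14 to 14 (cap) ; 4 left.
Only 4 left; Low Meadow takes them to reach 4.
Total = 5×4 + 21×3 + 11×12 + 7×14 + 18×16 = 601.

601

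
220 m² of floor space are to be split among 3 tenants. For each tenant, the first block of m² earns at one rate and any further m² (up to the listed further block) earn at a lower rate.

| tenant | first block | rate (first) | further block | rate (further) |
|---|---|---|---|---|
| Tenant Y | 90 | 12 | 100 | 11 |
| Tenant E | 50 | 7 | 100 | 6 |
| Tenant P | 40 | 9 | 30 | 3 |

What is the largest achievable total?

Treat each block as its own option and order by rate: Tenant Y/tier1 12 > Tenant Y/tier2 11 > Tenant P/tier1 9 > Tenant E/tier1 7 > Tenant E/tier2 6 > Tenant P/tier2 3.
Tenant Y tier1 at 12: fill all 90 — 130 left.
Fill Tenant Y tier2 block (100 at 11) — 30 left.
30 remain; put them into Tenant P tier1 at 9.
Total = 12×90 + 11×100 + 9×30 = 2450.

2450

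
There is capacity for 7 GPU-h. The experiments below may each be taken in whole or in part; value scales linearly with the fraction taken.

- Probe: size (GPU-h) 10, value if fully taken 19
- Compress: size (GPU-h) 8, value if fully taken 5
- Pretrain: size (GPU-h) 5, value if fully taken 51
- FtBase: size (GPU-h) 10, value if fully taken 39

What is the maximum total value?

Rank by value-to-size ratio: Pretrain 51/5≈10.2, FtBase 39/10≈3.9, Probe 19/10≈1.9, Compress 5/8≈0.625.
Take all of Pretrain (5 GPU-h, value 51) — 2 GPU-h left.
Only 2 GPU-h remain; take 2/10 of FtBase for value 39×2/10 = 7.8.
Total value = 58.8.

58.8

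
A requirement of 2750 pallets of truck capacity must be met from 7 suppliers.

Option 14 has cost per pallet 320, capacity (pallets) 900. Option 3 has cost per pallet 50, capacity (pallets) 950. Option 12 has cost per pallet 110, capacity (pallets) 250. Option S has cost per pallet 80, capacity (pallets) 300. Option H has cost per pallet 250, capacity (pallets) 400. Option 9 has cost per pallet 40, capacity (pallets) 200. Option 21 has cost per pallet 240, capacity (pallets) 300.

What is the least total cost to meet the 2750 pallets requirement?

391000

Cheapest first:
Option 9 at 40: take all 200 pallets → 2550 still needed.
Option 3 (50): use full 950 → 1600 pallets to go.
Option S (80): use full 300 → 1300 pallets to go.
Option 12 at 110: take all 250 pallets → 1050 still needed.
Option 21 at 240: take all 300 pallets → 750 still needed.
Option H (250): use full 400 → 350 pallets to go.
Option 14 (320): take the remaining 350 → done.
Cost = 200×40 + 950×50 + 300×80 + 250×110 + 300×240 + 400×250 + 350×320 = 391000.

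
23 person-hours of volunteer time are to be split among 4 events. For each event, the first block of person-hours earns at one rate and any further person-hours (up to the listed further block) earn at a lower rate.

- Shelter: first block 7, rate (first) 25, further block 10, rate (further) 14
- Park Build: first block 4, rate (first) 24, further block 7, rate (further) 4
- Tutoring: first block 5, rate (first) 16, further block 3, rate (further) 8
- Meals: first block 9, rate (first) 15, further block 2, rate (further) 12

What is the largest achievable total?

456

Treat each block as its own option and order by rate: Shelter/first 25 > Park Build/first 24 > Tutoring/first 16 > Meals/first 15 > Shelter/second 14 > Meals/second 12 > Tutoring/second 8 > Park Build/second 4.
Shelter/first (25): +7 → 16 left.
Park Build first at 24: fill all 4 → 12 left.
Tutoring first at 16: fill all 5 → 7 left.
Meals first at 15: only 7 left, fill 7.
Total = 25×7 + 24×4 + 16×5 + 15×7 = 456.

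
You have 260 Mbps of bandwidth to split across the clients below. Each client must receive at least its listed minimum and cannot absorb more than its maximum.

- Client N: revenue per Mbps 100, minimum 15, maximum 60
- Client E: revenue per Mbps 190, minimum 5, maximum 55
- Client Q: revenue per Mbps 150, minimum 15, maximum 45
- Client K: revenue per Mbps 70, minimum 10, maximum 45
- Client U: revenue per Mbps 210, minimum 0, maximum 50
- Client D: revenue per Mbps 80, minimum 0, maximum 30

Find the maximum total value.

37500

Meeting every minimum uses 15+5+15+10+0+0 = 45 Mbps, leaving 215.
Highest revenue per Mbps first: Client U 210 > Client E 190 > Client Q 150 > Client N 100 > Client D 80 > Client K 70.
Give Client U 50 more to hit its cap of 50 → 165 left.
Client E: +50 to 55 (cap) → 115 left.
Give Client Q 30 more to hit its cap of 45 → 85 left.
Client N: +45 to 60 (cap) → 40 left.
Give Client D 30 more to hit its cap of 30 → 10 left.
Client K: +10 (room for 35) → 20. Pool exhausted.
Total = 100×60 + 190×55 + 150×45 + 70×20 + 210×50 + 80×30 = 37500.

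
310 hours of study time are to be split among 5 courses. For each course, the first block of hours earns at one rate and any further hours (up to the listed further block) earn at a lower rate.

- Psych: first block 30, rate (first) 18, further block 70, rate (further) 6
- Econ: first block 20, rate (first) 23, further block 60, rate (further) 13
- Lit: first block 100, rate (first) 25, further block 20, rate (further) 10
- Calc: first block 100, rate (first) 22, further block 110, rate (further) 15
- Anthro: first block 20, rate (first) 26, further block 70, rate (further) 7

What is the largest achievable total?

6820

Treat each block as its own option and order by rate: Anthro/tier1 26 > Lit/tier1 25 > Econ/tier1 23 > Calc/tier1 22 > Psych/tier1 18 > Calc/tier2 15 > Econ/tier2 13 > Lit/tier2 10 > Anthro/tier2 7 > Psych/tier2 6.
Anthro tier1 at 26: fill all 20 — 290 left.
Lit tier1 at 25: fill all 100 — 190 left.
Econ tier1 at 23: fill all 20 — 170 left.
Fill Calc tier1 block (100 at 22) — 70 left.
Psych tier1 at 18: fill all 30 — 40 left.
Calc tier2 at 15: only 40 left, fill 40.
Total = 26×20 + 25×100 + 23×20 + 22×100 + 18×30 + 15×40 = 6820.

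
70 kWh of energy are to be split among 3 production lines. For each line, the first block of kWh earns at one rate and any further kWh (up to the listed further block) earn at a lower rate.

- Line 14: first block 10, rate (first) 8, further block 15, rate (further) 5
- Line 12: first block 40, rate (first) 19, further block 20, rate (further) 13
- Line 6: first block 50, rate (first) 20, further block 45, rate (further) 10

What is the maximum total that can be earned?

1380

Order all 6 blocks by rate: Line 6/T1 20 > Line 12/T1 19 > Line 12/T2 13 > Line 6/T2 10 > Line 14/T1 8 > Line 14/T2 5.
Line 6/T1 (20): +50 — 20 left.
Line 12/T1: +20 of 40 at 19; pool empty.
Total = 20×50 + 19×20 = 1380.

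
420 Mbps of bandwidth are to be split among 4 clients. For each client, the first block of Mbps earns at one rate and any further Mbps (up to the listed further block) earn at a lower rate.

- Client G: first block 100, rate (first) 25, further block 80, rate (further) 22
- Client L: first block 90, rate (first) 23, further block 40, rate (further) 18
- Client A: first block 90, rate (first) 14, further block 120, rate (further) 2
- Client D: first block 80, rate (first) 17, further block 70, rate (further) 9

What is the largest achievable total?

Treat each block as its own option and order by rate: Client G/T1 25 > Client L/T1 23 > Client G/T2 22 > Client L/T2 18 > Client D/T1 17 > Client A/T1 14 > Client D/T2 9 > Client A/T2 2.
Client G T1 at 25: fill all 100 ; 320 left.
Client L/T1 (23): +90 ; 230 left.
Fill Client G T2 block (80 at 22) ; 150 left.
Client L/T2 (18): +40 ; 110 left.
Fill Client D T1 block (80 at 17) ; 30 left.
30 remain; put them into Client A T1 at 14.
Total = 25×100 + 23×90 + 22×80 + 18×40 + 17×80 + 14×30 = 8830.

8830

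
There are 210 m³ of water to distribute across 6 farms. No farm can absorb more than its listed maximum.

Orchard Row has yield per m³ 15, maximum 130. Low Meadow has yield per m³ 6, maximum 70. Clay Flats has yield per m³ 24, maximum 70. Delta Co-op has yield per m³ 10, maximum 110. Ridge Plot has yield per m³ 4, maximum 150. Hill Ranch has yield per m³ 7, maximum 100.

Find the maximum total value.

Highest yield per m³ first: Clay Flats 24 > Orchard Row 15 > Delta Co-op 10 > Hill Ranch 7 > Low Meadow 6 > Ridge Plot 4.
Give Clay Flats 70 to hit its cap of 70 → 140 left.
Give Orchard Row 130 to hit its cap of 130 → 10 left.
Delta Co-op: +10 (room for 110) → 10. Pool exhausted.
Total = 15×130 + 24×70 + 10×10 = 3730.

3730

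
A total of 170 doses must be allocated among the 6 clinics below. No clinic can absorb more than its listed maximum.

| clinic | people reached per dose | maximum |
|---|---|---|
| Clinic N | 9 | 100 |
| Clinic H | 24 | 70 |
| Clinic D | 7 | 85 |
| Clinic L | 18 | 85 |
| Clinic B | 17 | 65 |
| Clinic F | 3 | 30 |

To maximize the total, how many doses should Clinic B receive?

Highest people reached per dose first: Clinic H 24 > Clinic L 18 > Clinic B 17 > Clinic N 9 > Clinic D 7 > Clinic F 3.
Give Clinic H 70 to hit its cap of 70 → 100 left.
Clinic L: +85 to 85 (cap) → 15 left.
Clinic B has room for 65 but only 15 remain, so it gets 15.

15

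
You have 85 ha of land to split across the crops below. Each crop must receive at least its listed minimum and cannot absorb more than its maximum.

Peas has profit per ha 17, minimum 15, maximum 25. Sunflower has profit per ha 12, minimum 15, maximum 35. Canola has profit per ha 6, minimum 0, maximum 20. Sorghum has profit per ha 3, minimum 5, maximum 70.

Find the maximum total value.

Meeting every minimum uses 15+15+0+5 = 35 ha, leaving 50.
Highest profit per ha first: Peas 17 > Sunflower 12 > Canola 6 > Sorghum 3.
Peas: +10 to 25 (cap) → 40 left.
Sunflower takes 20 more to reach its cap of 35 → 20 left.
Canola takes 20 more to reach its cap of 20 → 0 left.
Total = 17×25 + 12×35 + 6×20 + 3×5 = 980.

980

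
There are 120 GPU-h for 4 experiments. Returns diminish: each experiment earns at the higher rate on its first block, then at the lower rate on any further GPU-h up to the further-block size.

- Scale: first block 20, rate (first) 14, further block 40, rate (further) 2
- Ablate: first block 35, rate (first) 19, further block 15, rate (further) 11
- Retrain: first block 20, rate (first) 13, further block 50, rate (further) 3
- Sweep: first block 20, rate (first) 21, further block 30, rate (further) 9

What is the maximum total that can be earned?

1880

Treat each block as its own option and order by rate: Sweep/first 21 > Ablate/first 19 > Scale/first 14 > Retrain/first 13 > Ablate/second 11 > Sweep/second 9 > Retrain/second 3 > Scale/second 2.
Sweep first at 21: fill all 20 → 100 left.
Fill Ablate first block (35 at 19) → 65 left.
Fill Scale first block (20 at 14) → 45 left.
Retrain/first (13): +20 → 25 left.
Ablate/second (11): +15 → 10 left.
Sweep second at 9: only 10 left, fill 10.
Total = 21×20 + 19×35 + 14×20 + 13×20 + 11×15 + 9×10 = 1880.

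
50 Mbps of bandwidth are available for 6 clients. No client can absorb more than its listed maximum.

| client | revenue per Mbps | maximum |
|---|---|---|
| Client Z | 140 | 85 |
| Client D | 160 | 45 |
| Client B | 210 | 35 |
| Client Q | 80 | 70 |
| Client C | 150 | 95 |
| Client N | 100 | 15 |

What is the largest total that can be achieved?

Rank by revenue per Mbps: Client B 210 > Client D 160 > Client C 150 > Client Z 140 > Client N 100 > Client Q 80.
Give Client B 35 to hit its cap of 35 ; 15 left.
Only 15 left; Client D takes them to reach 15.
Total = 160×15 + 210×35 = 9750.

9750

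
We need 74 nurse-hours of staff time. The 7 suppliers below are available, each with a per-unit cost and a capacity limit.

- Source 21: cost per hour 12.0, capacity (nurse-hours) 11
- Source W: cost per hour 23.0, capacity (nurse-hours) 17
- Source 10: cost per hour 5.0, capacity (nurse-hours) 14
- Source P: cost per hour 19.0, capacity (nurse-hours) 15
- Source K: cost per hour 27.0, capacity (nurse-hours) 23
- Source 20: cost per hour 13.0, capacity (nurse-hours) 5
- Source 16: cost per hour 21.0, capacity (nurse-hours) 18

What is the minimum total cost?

1183

Fill from the cheapest supplier first.
Source 10 (5.0): use full 14 — 60 nurse-hours to go.
Take 11 from Source 21 at 12.0 — need 49 more.
Source 20 (13.0): use full 5 — 44 nurse-hours to go.
Source P (19.0): use full 15 — 29 nurse-hours to go.
Take 18 from Source 16 at 21.0 — need 11 more.
Source W (23.0): take the remaining 11 — done.
Source K: unused.
Cost = 14×5.0 + 11×12.0 + 5×13.0 + 15×19.0 + 18×21.0 + 11×23.0 = 1183.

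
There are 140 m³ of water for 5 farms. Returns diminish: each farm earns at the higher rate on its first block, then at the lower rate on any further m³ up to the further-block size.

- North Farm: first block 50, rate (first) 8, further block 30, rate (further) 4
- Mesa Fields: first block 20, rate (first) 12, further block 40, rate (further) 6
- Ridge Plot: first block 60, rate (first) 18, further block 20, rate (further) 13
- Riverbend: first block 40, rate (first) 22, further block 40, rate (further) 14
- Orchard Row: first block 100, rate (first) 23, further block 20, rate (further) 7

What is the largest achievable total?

Order all 10 blocks by rate: Orchard Row/first 23 > Riverbend/first 22 > Ridge Plot/first 18 > Riverbend/second 14 > Ridge Plot/second 13 > Mesa Fields/first 12 > North Farm/first 8 > Orchard Row/second 7 > Mesa Fields/second 6 > North Farm/second 4.
Fill Orchard Row first block (100 at 23) → 40 left.
Riverbend first at 22: fill all 40 → 0 left.
Total = 23×100 + 22×40 = 3180.

3180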